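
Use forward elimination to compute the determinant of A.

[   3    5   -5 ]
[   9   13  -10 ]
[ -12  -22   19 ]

det(A) = 36

Forward elimination:
R2 <- R2 - (3)*R1:  [  0  -2   5 ]
R3 <- R3 - (-4)*R1:  [  0  -2  -1 ]
R3 <- R3 - (1)*R2:  [  0   0  -6 ]
Upper-triangular form:
[ 3   5  -5 ]
[ 0  -2   5 ]
[ 0   0  -6 ]
det(A) = (-1)^0 * (3) * (-2) * (-6) = 36  (0 row swaps -> sign +1)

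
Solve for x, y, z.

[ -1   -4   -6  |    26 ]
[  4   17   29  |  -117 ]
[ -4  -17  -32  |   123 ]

Forward elimination on [A|b]:
R2 <- R2 - (-4)*R1:  [   0    1    5  -13 ]
R3 <- R3 - (4)*R1:  [  0  -1  -8  19 ]
R3 <- R3 - (-1)*R2:  [  0   0  -3   6 ]
Row echelon form:
[ -1  -4  -6  |   26 ]
[  0   1   5  |  -13 ]
[  0   0  -3  |    6 ]
Back-substitution:
z = (6) / -3 = -2
y = (-13 - (5)*(-2)) / 1 = -3
x = (26 - (-4)*(-3) - (-6)*(-2)) / -1 = -2

(-2, -3, -2)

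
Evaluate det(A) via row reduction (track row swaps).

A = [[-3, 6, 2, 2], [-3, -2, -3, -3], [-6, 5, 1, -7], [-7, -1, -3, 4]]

det(A) = 559

Forward elimination:
R2 <- R2 - (1)*R1:  [  0  -8  -5  -5 ]
R3 <- R3 - (2)*R1:  [   0   -7   -3  -11 ]
R4 <- R4 - (7/3)*R1:  [     0    -15  -23/3   -2/3 ]
R3 <- R3 - (7/8)*R2:  [     0      0   11/8  -53/8 ]
R4 <- R4 - (15/8)*R2:  [      0       0   41/24  209/24 ]
R4 <- R4 - (41/33)*R3:  [      0       0       0  559/33 ]
Upper-triangular form:
[ -3   6     2       2 ]
[  0  -8    -5      -5 ]
[  0   0  11/8   -53/8 ]
[  0   0     0  559/33 ]
det(A) = (-1)^0 * (-3) * (-8) * (11/8) * (559/33) = 559  (0 row swaps -> sign +1)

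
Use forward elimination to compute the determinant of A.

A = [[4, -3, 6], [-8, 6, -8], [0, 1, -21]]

Forward elimination:
R2 <- R2 - (-2)*R1:  [ 0  0  4 ]
R2 <-> R3   (pivot in column 2 was zero)
[ 4  -3    6 ]
[ 0   1  -21 ]
[ 0   0    4 ]
Upper-triangular form:
[ 4  -3    6 ]
[ 0   1  -21 ]
[ 0   0    4 ]
det(A) = (-1)^1 * (4) * (1) * (4) = -16  (1 row swap -> sign -1)

det(A) = -16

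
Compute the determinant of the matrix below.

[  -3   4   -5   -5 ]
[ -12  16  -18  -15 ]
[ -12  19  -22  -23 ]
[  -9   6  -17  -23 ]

det(A) = 18

Forward elimination:
R2 <- R2 - (4)*R1:  [ 0  0  2  5 ]
R3 <- R3 - (4)*R1:  [  0   3  -2  -3 ]
R4 <- R4 - (3)*R1:  [  0  -6  -2  -8 ]
R2 <-> R3   (pivot in column 2 was zero)
[ -3   4  -5  -5 ]
[  0   3  -2  -3 ]
[  0   0   2   5 ]
[  0  -6  -2  -8 ]
R4 <- R4 - (-2)*R2:  [   0    0   -6  -14 ]
R4 <- R4 - (-3)*R3:  [ 0  0  0  1 ]
Upper-triangular form:
[ -3  4  -5  -5 ]
[  0  3  -2  -3 ]
[  0  0   2   5 ]
[  0  0   0   1 ]
det(A) = (-1)^1 * (-3) * (3) * (2) * (1) = 18  (1 row swap -> sign -1)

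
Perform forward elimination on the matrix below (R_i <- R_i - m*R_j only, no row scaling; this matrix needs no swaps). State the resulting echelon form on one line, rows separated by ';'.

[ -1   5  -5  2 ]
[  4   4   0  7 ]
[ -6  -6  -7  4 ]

REF = [-1 5 -5 2; 0 24 -20 15; 0 0 -7 29/2]

Forward elimination:
R2 <- R2 - (-4)*R1:  [   0   24  -20   15 ]
R3 <- R3 - (6)*R1:  [   0  -36   23   -8 ]
R3 <- R3 - (-3/2)*R2:  [    0     0    -7  29/2 ]
Row echelon form:
[ -1   5   -5     2 ]
[  0  24  -20    15 ]
[  0   0   -7  29/2 ]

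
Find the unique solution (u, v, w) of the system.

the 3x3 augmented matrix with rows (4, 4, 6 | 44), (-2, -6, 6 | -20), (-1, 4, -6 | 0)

(4, 4, 2)

Forward elimination on [A|b]:
R2 <- R2 - (-1/2)*R1:  [  0  -4   9   2 ]
R3 <- R3 - (-1/4)*R1:  [    0     5  -9/2    11 ]
R3 <- R3 - (-5/4)*R2:  [    0     0  27/4  27/2 ]
Row echelon form:
[ 4   4     6  |    44 ]
[ 0  -4     9  |     2 ]
[ 0   0  27/4  |  27/2 ]
Back-substitution:
w = (27/2) / (27/4) = 2
v = (2 - (9)*(2)) / -4 = 4
u = (44 - (4)*(4) - (6)*(2)) / 4 = 4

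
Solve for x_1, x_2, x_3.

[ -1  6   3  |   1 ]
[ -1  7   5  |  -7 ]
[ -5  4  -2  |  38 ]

(-4, 2, -5)

Forward elimination on [A|b]:
R2 <- R2 - (1)*R1:  [  0   1   2  -8 ]
R3 <- R3 - (5)*R1:  [   0  -26  -17   33 ]
R3 <- R3 - (-26)*R2:  [    0     0    35  -175 ]
Row echelon form:
[ -1  6   3  |     1 ]
[  0  1   2  |    -8 ]
[  0  0  35  |  -175 ]
Back-substitution:
x_3 = (-175) / 35 = -5
x_2 = (-8 - (2)*(-5)) / 1 = 2
x_1 = (1 - (6)*(2) - (3)*(-5)) / -1 = -4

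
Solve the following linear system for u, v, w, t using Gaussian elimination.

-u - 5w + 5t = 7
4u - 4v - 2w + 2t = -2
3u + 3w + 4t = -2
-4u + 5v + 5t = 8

Forward elimination on [A|b]:
R2 <- R2 - (-4)*R1:  [   0   -4  -22   22   26 ]
R3 <- R3 - (-3)*R1:  [   0    0  -12   19   19 ]
R4 <- R4 - (4)*R1:  [   0    5   20  -15  -20 ]
R4 <- R4 - (-5/4)*R2:  [     0      0  -15/2   25/2   25/2 ]
R4 <- R4 - (5/8)*R3:  [   0    0    0  5/8  5/8 ]
Row echelon form:
[ -1   0   -5    5  |    7 ]
[  0  -4  -22   22  |   26 ]
[  0   0  -12   19  |   19 ]
[  0   0    0  5/8  |  5/8 ]
Back-substitution:
t = (5/8) / (5/8) = 1
w = (19 - (19)*(1)) / -12 = 0
v = (26 - (-22)*(0) - (22)*(1)) / -4 = -1
u = (7 - (-5)*(0) - (5)*(1)) / -1 = -2

(-2, -1, 0, 1)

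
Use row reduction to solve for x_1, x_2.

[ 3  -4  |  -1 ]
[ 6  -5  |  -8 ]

Forward elimination on [A|b]:
R2 <- R2 - (2)*R1:  [  0   3  -6 ]
Row echelon form:
[ 3  -4  |  -1 ]
[ 0   3  |  -6 ]
Back-substitution:
x_2 = (-6) / 3 = -2
x_1 = (-1 - (-4)*(-2)) / 3 = -3

(-3, -2)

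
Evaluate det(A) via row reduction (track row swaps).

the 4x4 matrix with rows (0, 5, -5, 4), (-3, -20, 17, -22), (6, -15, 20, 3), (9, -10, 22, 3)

det(A) = -30

Forward elimination:
R1 <-> R2   (pivot in column 1 was zero)
[ -3  -20  17  -22 ]
[  0    5  -5    4 ]
[  6  -15  20    3 ]
[  9  -10  22    3 ]
R3 <- R3 - (-2)*R1:  [   0  -55   54  -41 ]
R4 <- R4 - (-3)*R1:  [   0  -70   73  -63 ]
R3 <- R3 - (-11)*R2:  [  0   0  -1   3 ]
R4 <- R4 - (-14)*R2:  [  0   0   3  -7 ]
R4 <- R4 - (-3)*R3:  [ 0  0  0  2 ]
Upper-triangular form:
[ -3  -20  17  -22 ]
[  0    5  -5    4 ]
[  0    0  -1    3 ]
[  0    0   0    2 ]
det(A) = (-1)^1 * (-3) * (5) * (-1) * (2) = -30  (1 row swap -> sign -1)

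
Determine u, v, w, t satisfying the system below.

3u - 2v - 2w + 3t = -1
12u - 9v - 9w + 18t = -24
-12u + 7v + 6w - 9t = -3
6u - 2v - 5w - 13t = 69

Forward elimination on [A|b]:
R2 <- R2 - (4)*R1:  [   0   -1   -1    6  -20 ]
R3 <- R3 - (-4)*R1:  [  0  -1  -2   3  -7 ]
R4 <- R4 - (2)*R1:  [   0    2   -1  -19   71 ]
R3 <- R3 - (1)*R2:  [  0   0  -1  -3  13 ]
R4 <- R4 - (-2)*R2:  [  0   0  -3  -7  31 ]
R4 <- R4 - (3)*R3:  [  0   0   0   2  -8 ]
Row echelon form:
[ 3  -2  -2   3  |   -1 ]
[ 0  -1  -1   6  |  -20 ]
[ 0   0  -1  -3  |   13 ]
[ 0   0   0   2  |   -8 ]
Back-substitution:
t = (-8) / 2 = -4
w = (13 - (-3)*(-4)) / -1 = -1
v = (-20 - (-1)*(-1) - (6)*(-4)) / -1 = -3
u = (-1 - (-2)*(-3) - (-2)*(-1) - (3)*(-4)) / 3 = 1

(1, -3, -1, -4)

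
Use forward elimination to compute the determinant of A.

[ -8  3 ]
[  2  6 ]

Forward elimination:
R2 <- R2 - (-1/4)*R1:  [    0  27/4 ]
Upper-triangular form:
[ -8     3 ]
[  0  27/4 ]
det(A) = (-1)^0 * (-8) * (27/4) = -54  (0 row swaps -> sign +1)

det(A) = -54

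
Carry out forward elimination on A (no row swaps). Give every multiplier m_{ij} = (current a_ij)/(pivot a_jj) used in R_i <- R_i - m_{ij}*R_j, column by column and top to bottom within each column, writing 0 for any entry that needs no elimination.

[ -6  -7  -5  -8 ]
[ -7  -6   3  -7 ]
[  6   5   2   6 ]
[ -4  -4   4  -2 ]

multipliers: 7/6, -1, 2/3, -12/13, 4/13, 60/67

Forward elimination:
R2 <- R2 - (7/6)*R1:  [    0  13/6  53/6   7/3 ]
R3 <- R3 - (-1)*R1:  [  0  -2  -3  -2 ]
R4 <- R4 - (2/3)*R1:  [    0   2/3  22/3  10/3 ]
R3 <- R3 - (-12/13)*R2:  [     0      0  67/13   2/13 ]
R4 <- R4 - (4/13)*R2:  [     0      0  60/13  34/13 ]
R4 <- R4 - (60/67)*R3:  [      0       0       0  166/67 ]
Multipliers (in order of application): m_{21} = 7/6, m_{31} = -1, m_{41} = 2/3, m_{32} = -12/13, m_{42} = 4/13, m_{43} = 60/67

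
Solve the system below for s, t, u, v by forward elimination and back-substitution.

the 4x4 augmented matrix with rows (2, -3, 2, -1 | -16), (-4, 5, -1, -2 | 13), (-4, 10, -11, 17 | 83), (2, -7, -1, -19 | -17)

(3, 4, -5, 0)

Forward elimination on [A|b]:
R2 <- R2 - (-2)*R1:  [   0   -1    3   -4  -19 ]
R3 <- R3 - (-2)*R1:  [  0   4  -7  15  51 ]
R4 <- R4 - (1)*R1:  [   0   -4   -3  -18   -1 ]
R3 <- R3 - (-4)*R2:  [   0    0    5   -1  -25 ]
R4 <- R4 - (4)*R2:  [   0    0  -15   -2   75 ]
R4 <- R4 - (-3)*R3:  [  0   0   0  -5   0 ]
Row echelon form:
[ 2  -3  2  -1  |  -16 ]
[ 0  -1  3  -4  |  -19 ]
[ 0   0  5  -1  |  -25 ]
[ 0   0  0  -5  |    0 ]
Back-substitution:
v = (0) / -5 = 0
u = (-25 - (-1)*(0)) / 5 = -5
t = (-19 - (3)*(-5) - (-4)*(0)) / -1 = 4
s = (-16 - (-3)*(4) - (2)*(-5) - (-1)*(0)) / 2 = 3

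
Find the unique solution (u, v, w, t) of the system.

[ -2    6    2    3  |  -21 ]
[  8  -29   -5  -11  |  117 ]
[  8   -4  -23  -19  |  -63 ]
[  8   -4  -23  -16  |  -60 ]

(4, -4, 4, 1)

Forward elimination on [A|b]:
R2 <- R2 - (-4)*R1:  [  0  -5   3   1  33 ]
R3 <- R3 - (-4)*R1:  [    0    20   -15    -7  -147 ]
R4 <- R4 - (-4)*R1:  [    0    20   -15    -4  -144 ]
R3 <- R3 - (-4)*R2:  [   0    0   -3   -3  -15 ]
R4 <- R4 - (-4)*R2:  [   0    0   -3    0  -12 ]
R4 <- R4 - (1)*R3:  [ 0  0  0  3  3 ]
Row echelon form:
[ -2   6   2   3  |  -21 ]
[  0  -5   3   1  |   33 ]
[  0   0  -3  -3  |  -15 ]
[  0   0   0   3  |    3 ]
Back-substitution:
t = (3) / 3 = 1
w = (-15 - (-3)*(1)) / -3 = 4
v = (33 - (3)*(4) - (1)*(1)) / -5 = -4
u = (-21 - (6)*(-4) - (2)*(4) - (3)*(1)) / -2 = 4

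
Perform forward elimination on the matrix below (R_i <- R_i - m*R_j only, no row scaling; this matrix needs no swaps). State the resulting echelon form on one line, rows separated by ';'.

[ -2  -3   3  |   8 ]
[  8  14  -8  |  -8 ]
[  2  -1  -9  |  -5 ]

REF = [-2 -3 3 8; 0 2 4 24; 0 0 2 51]

Forward elimination:
R2 <- R2 - (-4)*R1:  [  0   2   4  24 ]
R3 <- R3 - (-1)*R1:  [  0  -4  -6   3 ]
R3 <- R3 - (-2)*R2:  [  0   0   2  51 ]
Row echelon form:
[ -2  -3  3  |   8 ]
[  0   2  4  |  24 ]
[  0   0  2  |  51 ]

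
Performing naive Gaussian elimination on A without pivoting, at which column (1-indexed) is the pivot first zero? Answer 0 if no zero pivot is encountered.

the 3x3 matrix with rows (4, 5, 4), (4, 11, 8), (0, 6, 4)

Naive forward elimination:
R2 <- R2 - (1)*R1:  [ 0  6  4 ]
R3 <- R3 - (1)*R2:  [ 0  0  0 ]
Matrix at this point:
[ 4  5  4 ]
[ 0  6  4 ]
[ 0  0  0 ]
Pivot entry (3,3) in the last row is zero and there are no rows below to swap with -> zero pivot in column 3 (A is singular).

first zero-pivot column = 3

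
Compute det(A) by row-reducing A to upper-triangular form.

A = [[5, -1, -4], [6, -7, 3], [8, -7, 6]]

Forward elimination:
R2 <- R2 - (6/5)*R1:  [     0  -29/5   39/5 ]
R3 <- R3 - (8/5)*R1:  [     0  -27/5   62/5 ]
R3 <- R3 - (27/29)*R2:  [      0       0  149/29 ]
Upper-triangular form:
[ 5     -1      -4 ]
[ 0  -29/5    39/5 ]
[ 0      0  149/29 ]
det(A) = (-1)^0 * (5) * (-29/5) * (149/29) = -149  (0 row swaps -> sign +1)

det(A) = -149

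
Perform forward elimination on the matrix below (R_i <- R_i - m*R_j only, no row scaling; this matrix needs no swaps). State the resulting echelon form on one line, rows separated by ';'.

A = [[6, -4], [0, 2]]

REF = [6 -4; 0 2]

Forward elimination:
Row echelon form:
[ 6  -4 ]
[ 0   2 ]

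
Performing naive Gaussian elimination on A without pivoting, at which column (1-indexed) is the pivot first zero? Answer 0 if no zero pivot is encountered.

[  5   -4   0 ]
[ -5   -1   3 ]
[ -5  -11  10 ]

Naive forward elimination:
R2 <- R2 - (-1)*R1:  [  0  -5   3 ]
R3 <- R3 - (-1)*R1:  [   0  -15   10 ]
R3 <- R3 - (3)*R2:  [ 0  0  1 ]
All pivots nonzero; naive elimination completes without hitting a zero pivot.

first zero-pivot column = 0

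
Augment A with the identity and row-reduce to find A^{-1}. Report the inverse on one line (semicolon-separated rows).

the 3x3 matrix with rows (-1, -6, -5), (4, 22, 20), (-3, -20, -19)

Gauss-Jordan on [A | I]:
R1 <- (1/-1)*R1:  [  1   6   5  |  -1   0   0 ]
R2 <- R2 - (4)*R1:  [  0  -2   0  |   4   1   0 ]
R3 <- R3 - (-3)*R1:  [  0  -2  -4  |  -3   0   1 ]
R2 <- (1/-2)*R2:  [    0     1     0  |    -2  -1/2     0 ]
R1 <- R1 - (6)*R2:  [  1   0   5  |  11   3   0 ]
R3 <- R3 - (-2)*R2:  [  0   0  -4  |  -7  -1   1 ]
R3 <- (1/-4)*R3:  [    0     0     1  |   7/4   1/4  -1/4 ]
R1 <- R1 - (5)*R3:  [   1    0    0  |  9/4  7/4  5/4 ]
Right block of [I | A^{-1}] is the inverse:
[ 9/4   7/4   5/4 ]
[  -2  -1/2     0 ]
[ 7/4   1/4  -1/4 ]

inverse = [9/4 7/4 5/4; -2 -1/2 0; 7/4 1/4 -1/4]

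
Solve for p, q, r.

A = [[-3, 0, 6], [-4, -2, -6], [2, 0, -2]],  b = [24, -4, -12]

(-4, 4, 2)

Forward elimination on [A|b]:
R2 <- R2 - (4/3)*R1:  [   0   -2  -14  -36 ]
R3 <- R3 - (-2/3)*R1:  [ 0  0  2  4 ]
Row echelon form:
[ -3   0    6  |   24 ]
[  0  -2  -14  |  -36 ]
[  0   0    2  |    4 ]
Back-substitution:
r = (4) / 2 = 2
q = (-36 - (-14)*(2)) / -2 = 4
p = (24 - (6)*(2)) / -3 = -4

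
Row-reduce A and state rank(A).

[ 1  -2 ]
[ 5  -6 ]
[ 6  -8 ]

rank(A) = 2

Row reduction:
R2 <- R2 - (5)*R1:  [ 0  4 ]
R3 <- R3 - (6)*R1:  [ 0  4 ]
R3 <- R3 - (1)*R2:  [ 0  0 ]
Row echelon form:
[ 1  -2 ]
[ 0   4 ]
[ 0   0 ]
Nonzero rows / pivot columns: 2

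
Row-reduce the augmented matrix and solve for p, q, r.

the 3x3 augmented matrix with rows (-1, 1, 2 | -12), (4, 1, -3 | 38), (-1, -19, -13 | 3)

(5, 3, -5)

Forward elimination on [A|b]:
R2 <- R2 - (-4)*R1:  [   0    5    5  -10 ]
R3 <- R3 - (1)*R1:  [   0  -20  -15   15 ]
R3 <- R3 - (-4)*R2:  [   0    0    5  -25 ]
Row echelon form:
[ -1  1  2  |  -12 ]
[  0  5  5  |  -10 ]
[  0  0  5  |  -25 ]
Back-substitution:
r = (-25) / 5 = -5
q = (-10 - (5)*(-5)) / 5 = 3
p = (-12 - (1)*(3) - (2)*(-5)) / -1 = 5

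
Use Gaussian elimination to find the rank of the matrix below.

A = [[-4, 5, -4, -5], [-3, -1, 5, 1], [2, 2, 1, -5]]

Row reduction:
R2 <- R2 - (3/4)*R1:  [     0  -19/4      8   19/4 ]
R3 <- R3 - (-1/2)*R1:  [     0    9/2     -1  -15/2 ]
R3 <- R3 - (-18/19)*R2:  [      0       0  125/19      -3 ]
Row echelon form:
[ -4      5      -4    -5 ]
[  0  -19/4       8  19/4 ]
[  0      0  125/19    -3 ]
Nonzero rows / pivot columns: 3

rank(A) = 3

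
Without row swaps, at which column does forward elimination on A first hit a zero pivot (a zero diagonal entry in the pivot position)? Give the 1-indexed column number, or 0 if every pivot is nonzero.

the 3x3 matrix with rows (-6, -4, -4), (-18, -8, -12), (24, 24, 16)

Naive forward elimination:
R2 <- R2 - (3)*R1:  [ 0  4  0 ]
R3 <- R3 - (-4)*R1:  [ 0  8  0 ]
R3 <- R3 - (2)*R2:  [ 0  0  0 ]
Matrix at this point:
[ -6  -4  -4 ]
[  0   4   0 ]
[  0   0   0 ]
Pivot entry (3,3) in the last row is zero and there are no rows below to swap with -> zero pivot in column 3 (A is singular).

first zero-pivot column = 3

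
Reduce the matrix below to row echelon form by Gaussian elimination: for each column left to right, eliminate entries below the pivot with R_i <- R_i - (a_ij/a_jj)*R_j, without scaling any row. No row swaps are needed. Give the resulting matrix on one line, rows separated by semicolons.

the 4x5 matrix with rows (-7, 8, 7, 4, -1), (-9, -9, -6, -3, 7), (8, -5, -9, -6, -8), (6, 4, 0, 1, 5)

REF = [-7 8 7 4 -1; 0 -135/7 -15 -57/7 58/7; 0 0 -38/9 -143/45 -994/135; 0 0 0 32/19 745/57]

Forward elimination:
R2 <- R2 - (9/7)*R1:  [      0  -135/7     -15   -57/7    58/7 ]
R3 <- R3 - (-8/7)*R1:  [     0   29/7     -1  -10/7  -64/7 ]
R4 <- R4 - (-6/7)*R1:  [    0  76/7     6  31/7  29/7 ]
R3 <- R3 - (-29/135)*R2:  [        0         0     -38/9   -143/45  -994/135 ]
R4 <- R4 - (-76/135)*R2:  [        0         0     -22/9     -7/45  1189/135 ]
R4 <- R4 - (11/19)*R3:  [      0       0       0   32/19  745/57 ]
Row echelon form:
[ -7       8      7        4        -1 ]
[  0  -135/7    -15    -57/7      58/7 ]
[  0       0  -38/9  -143/45  -994/135 ]
[  0       0      0    32/19    745/57 ]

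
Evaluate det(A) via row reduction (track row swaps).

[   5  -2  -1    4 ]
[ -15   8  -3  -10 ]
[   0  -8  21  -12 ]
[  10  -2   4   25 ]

det(A) = 30

Forward elimination:
R2 <- R2 - (-3)*R1:  [  0   2  -6   2 ]
R4 <- R4 - (2)*R1:  [  0   2   6  17 ]
R3 <- R3 - (-4)*R2:  [  0   0  -3  -4 ]
R4 <- R4 - (1)*R2:  [  0   0  12  15 ]
R4 <- R4 - (-4)*R3:  [  0   0   0  -1 ]
Upper-triangular form:
[ 5  -2  -1   4 ]
[ 0   2  -6   2 ]
[ 0   0  -3  -4 ]
[ 0   0   0  -1 ]
det(A) = (-1)^0 * (5) * (2) * (-3) * (-1) = 30  (0 row swaps -> sign +1)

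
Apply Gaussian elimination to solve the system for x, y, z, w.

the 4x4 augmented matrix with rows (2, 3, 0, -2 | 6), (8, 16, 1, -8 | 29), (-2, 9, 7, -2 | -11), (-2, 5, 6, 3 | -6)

Forward elimination on [A|b]:
R2 <- R2 - (4)*R1:  [ 0  4  1  0  5 ]
R3 <- R3 - (-1)*R1:  [  0  12   7  -4  -5 ]
R4 <- R4 - (-1)*R1:  [ 0  8  6  1  0 ]
R3 <- R3 - (3)*R2:  [   0    0    4   -4  -20 ]
R4 <- R4 - (2)*R2:  [   0    0    4    1  -10 ]
R4 <- R4 - (1)*R3:  [  0   0   0   5  10 ]
Row echelon form:
[ 2  3  0  -2  |    6 ]
[ 0  4  1   0  |    5 ]
[ 0  0  4  -4  |  -20 ]
[ 0  0  0   5  |   10 ]
Back-substitution:
w = (10) / 5 = 2
z = (-20 - (-4)*(2)) / 4 = -3
y = (5 - (1)*(-3)) / 4 = 2
x = (6 - (3)*(2) - (-2)*(2)) / 2 = 2

(2, 2, -3, 2)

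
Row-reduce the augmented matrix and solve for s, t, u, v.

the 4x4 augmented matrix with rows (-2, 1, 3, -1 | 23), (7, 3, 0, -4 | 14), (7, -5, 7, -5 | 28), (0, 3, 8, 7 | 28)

(-1, 3, 5, -3)

Forward elimination on [A|b]:
R2 <- R2 - (-7/2)*R1:  [     0   13/2   21/2  -15/2  189/2 ]
R3 <- R3 - (-7/2)*R1:  [     0   -3/2   35/2  -17/2  217/2 ]
R3 <- R3 - (-3/13)*R2:  [       0        0   259/13  -133/13  1694/13 ]
R4 <- R4 - (6/13)*R2:  [       0        0    41/13   136/13  -203/13 ]
R4 <- R4 - (41/259)*R3:  [        0         0         0    447/37  -1341/37 ]
Row echelon form:
[ -2     1       3       -1  |        23 ]
[  0  13/2    21/2    -15/2  |     189/2 ]
[  0     0  259/13  -133/13  |   1694/13 ]
[  0     0       0   447/37  |  -1341/37 ]
Back-substitution:
v = (-1341/37) / (447/37) = -3
u = (1694/13 - (-133/13)*(-3)) / (259/13) = 5
t = (189/2 - (21/2)*(5) - (-15/2)*(-3)) / (13/2) = 3
s = (23 - (1)*(3) - (3)*(5) - (-1)*(-3)) / -2 = -1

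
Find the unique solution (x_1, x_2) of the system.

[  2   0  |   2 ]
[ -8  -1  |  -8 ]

(1, 0)

Forward elimination on [A|b]:
R2 <- R2 - (-4)*R1:  [  0  -1   0 ]
Row echelon form:
[ 2   0  |  2 ]
[ 0  -1  |  0 ]
Back-substitution:
x_2 = (0) / -1 = 0
x_1 = (2) / 2 = 1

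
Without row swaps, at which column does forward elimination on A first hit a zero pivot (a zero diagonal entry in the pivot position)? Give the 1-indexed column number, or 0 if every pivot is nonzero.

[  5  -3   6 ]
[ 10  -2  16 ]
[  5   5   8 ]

first zero-pivot column = 0

Naive forward elimination:
R2 <- R2 - (2)*R1:  [ 0  4  4 ]
R3 <- R3 - (1)*R1:  [ 0  8  2 ]
R3 <- R3 - (2)*R2:  [  0   0  -6 ]
All pivots nonzero; naive elimination completes without hitting a zero pivot.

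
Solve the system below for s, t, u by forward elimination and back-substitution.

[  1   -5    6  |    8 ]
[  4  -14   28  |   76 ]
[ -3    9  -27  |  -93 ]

(-2, 4, 5)

Forward elimination on [A|b]:
R2 <- R2 - (4)*R1:  [  0   6   4  44 ]
R3 <- R3 - (-3)*R1:  [   0   -6   -9  -69 ]
R3 <- R3 - (-1)*R2:  [   0    0   -5  -25 ]
Row echelon form:
[ 1  -5   6  |    8 ]
[ 0   6   4  |   44 ]
[ 0   0  -5  |  -25 ]
Back-substitution:
u = (-25) / -5 = 5
t = (44 - (4)*(5)) / 6 = 4
s = (8 - (-5)*(4) - (6)*(5)) / 1 = -2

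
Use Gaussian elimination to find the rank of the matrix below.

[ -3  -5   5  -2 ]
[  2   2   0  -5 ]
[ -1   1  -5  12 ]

Row reduction:
R2 <- R2 - (-2/3)*R1:  [     0   -4/3   10/3  -19/3 ]
R3 <- R3 - (1/3)*R1:  [     0    8/3  -20/3   38/3 ]
R3 <- R3 - (-2)*R2:  [ 0  0  0  0 ]
Row echelon form:
[ -3    -5     5     -2 ]
[  0  -4/3  10/3  -19/3 ]
[  0     0     0      0 ]
Nonzero rows / pivot columns: 2

rank(A) = 2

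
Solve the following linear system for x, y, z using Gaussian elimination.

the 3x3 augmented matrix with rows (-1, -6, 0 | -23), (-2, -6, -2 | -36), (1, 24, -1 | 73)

(5, 3, 4)

Forward elimination on [A|b]:
R2 <- R2 - (2)*R1:  [  0   6  -2  10 ]
R3 <- R3 - (-1)*R1:  [  0  18  -1  50 ]
R3 <- R3 - (3)*R2:  [  0   0   5  20 ]
Row echelon form:
[ -1  -6   0  |  -23 ]
[  0   6  -2  |   10 ]
[  0   0   5  |   20 ]
Back-substitution:
z = (20) / 5 = 4
y = (10 - (-2)*(4)) / 6 = 3
x = (-23 - (-6)*(3)) / -1 = 5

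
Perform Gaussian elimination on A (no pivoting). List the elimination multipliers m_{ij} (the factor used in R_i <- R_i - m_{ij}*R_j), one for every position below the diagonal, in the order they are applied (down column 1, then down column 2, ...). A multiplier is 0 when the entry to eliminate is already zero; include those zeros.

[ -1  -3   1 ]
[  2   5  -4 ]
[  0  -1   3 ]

multipliers: -2, 0, 1

Forward elimination:
R2 <- R2 - (-2)*R1:  [  0  -1  -2 ]
R3: entry in column 1 is already 0 -> m_{31} = 0 (no row operation needed)
R3 <- R3 - (1)*R2:  [ 0  0  5 ]
Multipliers (in order of application): m_{21} = -2, m_{31} = 0, m_{32} = 1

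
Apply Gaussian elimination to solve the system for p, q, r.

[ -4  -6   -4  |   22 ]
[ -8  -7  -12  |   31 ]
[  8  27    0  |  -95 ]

(5, -5, -3)

Forward elimination on [A|b]:
R2 <- R2 - (2)*R1:  [   0    5   -4  -13 ]
R3 <- R3 - (-2)*R1:  [   0   15   -8  -51 ]
R3 <- R3 - (3)*R2:  [   0    0    4  -12 ]
Row echelon form:
[ -4  -6  -4  |   22 ]
[  0   5  -4  |  -13 ]
[  0   0   4  |  -12 ]
Back-substitution:
r = (-12) / 4 = -3
q = (-13 - (-4)*(-3)) / 5 = -5
p = (22 - (-6)*(-5) - (-4)*(-3)) / -4 = 5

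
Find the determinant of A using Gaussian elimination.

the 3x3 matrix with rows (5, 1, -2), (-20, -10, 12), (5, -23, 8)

det(A) = 180

Forward elimination:
R2 <- R2 - (-4)*R1:  [  0  -6   4 ]
R3 <- R3 - (1)*R1:  [   0  -24   10 ]
R3 <- R3 - (4)*R2:  [  0   0  -6 ]
Upper-triangular form:
[ 5   1  -2 ]
[ 0  -6   4 ]
[ 0   0  -6 ]
det(A) = (-1)^0 * (5) * (-6) * (-6) = 180  (0 row swaps -> sign +1)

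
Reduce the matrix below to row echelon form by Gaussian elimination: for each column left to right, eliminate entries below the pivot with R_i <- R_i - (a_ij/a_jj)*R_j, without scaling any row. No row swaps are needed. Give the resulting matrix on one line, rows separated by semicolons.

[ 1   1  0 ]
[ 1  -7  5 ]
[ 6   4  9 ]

REF = [1 1 0; 0 -8 5; 0 0 31/4]

Forward elimination:
R2 <- R2 - (1)*R1:  [  0  -8   5 ]
R3 <- R3 - (6)*R1:  [  0  -2   9 ]
R3 <- R3 - (1/4)*R2:  [    0     0  31/4 ]
Row echelon form:
[ 1   1     0 ]
[ 0  -8     5 ]
[ 0   0  31/4 ]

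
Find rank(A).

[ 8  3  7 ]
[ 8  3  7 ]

rank(A) = 1

Row reduction:
R2 <- R2 - (1)*R1:  [ 0  0  0 ]
Row echelon form:
[ 8  3  7 ]
[ 0  0  0 ]
Nonzero rows / pivot columns: 1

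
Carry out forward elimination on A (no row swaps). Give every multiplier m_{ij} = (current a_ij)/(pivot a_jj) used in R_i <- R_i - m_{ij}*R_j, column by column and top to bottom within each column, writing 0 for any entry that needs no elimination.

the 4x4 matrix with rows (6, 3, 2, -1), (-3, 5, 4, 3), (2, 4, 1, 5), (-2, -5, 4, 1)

Forward elimination:
R2 <- R2 - (-1/2)*R1:  [    0  13/2     5   5/2 ]
R3 <- R3 - (1/3)*R1:  [    0     3   1/3  16/3 ]
R4 <- R4 - (-1/3)*R1:  [    0    -4  14/3   2/3 ]
R3 <- R3 - (6/13)*R2:  [      0       0  -77/39  163/39 ]
R4 <- R4 - (-8/13)*R2:  [      0       0  302/39   86/39 ]
R4 <- R4 - (-302/77)*R3:  [       0        0        0  1432/77 ]
Multipliers (in order of application): m_{21} = -1/2, m_{31} = 1/3, m_{41} = -1/3, m_{32} = 6/13, m_{42} = -8/13, m_{43} = -302/77

multipliers: -1/2, 1/3, -1/3, 6/13, -8/13, -302/77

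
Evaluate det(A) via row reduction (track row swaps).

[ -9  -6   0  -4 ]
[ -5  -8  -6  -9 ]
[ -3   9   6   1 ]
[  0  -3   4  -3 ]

det(A) = 4038

Forward elimination:
R2 <- R2 - (5/9)*R1:  [     0  -14/3     -6  -61/9 ]
R3 <- R3 - (1/3)*R1:  [   0   11    6  7/3 ]
R3 <- R3 - (-33/14)*R2:  [       0        0    -57/7  -191/14 ]
R4 <- R4 - (9/14)*R2:  [     0      0   55/7  19/14 ]
R4 <- R4 - (-55/57)*R3:  [       0        0        0  -673/57 ]
Upper-triangular form:
[ -9     -6      0       -4 ]
[  0  -14/3     -6    -61/9 ]
[  0      0  -57/7  -191/14 ]
[  0      0      0  -673/57 ]
det(A) = (-1)^0 * (-9) * (-14/3) * (-57/7) * (-673/57) = 4038  (0 row swaps -> sign +1)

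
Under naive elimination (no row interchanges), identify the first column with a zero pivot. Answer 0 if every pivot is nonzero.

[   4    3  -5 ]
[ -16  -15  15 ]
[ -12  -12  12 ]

Naive forward elimination:
R2 <- R2 - (-4)*R1:  [  0  -3  -5 ]
R3 <- R3 - (-3)*R1:  [  0  -3  -3 ]
R3 <- R3 - (1)*R2:  [ 0  0  2 ]
All pivots nonzero; naive elimination completes without hitting a zero pivot.

first zero-pivot column = 0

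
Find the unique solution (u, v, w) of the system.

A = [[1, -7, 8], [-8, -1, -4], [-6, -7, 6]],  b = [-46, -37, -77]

Forward elimination on [A|b]:
R2 <- R2 - (-8)*R1:  [    0   -57    60  -405 ]
R3 <- R3 - (-6)*R1:  [    0   -49    54  -353 ]
R3 <- R3 - (49/57)*R2:  [      0       0   46/19  -92/19 ]
Row echelon form:
[ 1   -7      8  |     -46 ]
[ 0  -57     60  |    -405 ]
[ 0    0  46/19  |  -92/19 ]
Back-substitution:
w = (-92/19) / (46/19) = -2
v = (-405 - (60)*(-2)) / -57 = 5
u = (-46 - (-7)*(5) - (8)*(-2)) / 1 = 5

(5, 5, -2)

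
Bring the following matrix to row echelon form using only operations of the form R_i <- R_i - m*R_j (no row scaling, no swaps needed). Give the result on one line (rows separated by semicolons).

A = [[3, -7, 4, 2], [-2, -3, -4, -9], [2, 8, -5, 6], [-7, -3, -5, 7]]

REF = [3 -7 4 2; 0 -23/3 -4/3 -23/3; 0 0 -227/23 -8; 0 0 0 5621/227]

Forward elimination:
R2 <- R2 - (-2/3)*R1:  [     0  -23/3   -4/3  -23/3 ]
R3 <- R3 - (2/3)*R1:  [     0   38/3  -23/3   14/3 ]
R4 <- R4 - (-7/3)*R1:  [     0  -58/3   13/3   35/3 ]
R3 <- R3 - (-38/23)*R2:  [       0        0  -227/23       -8 ]
R4 <- R4 - (58/23)*R2:  [      0       0  177/23      31 ]
R4 <- R4 - (-177/227)*R3:  [        0         0         0  5621/227 ]
Row echelon form:
[ 3     -7        4         2 ]
[ 0  -23/3     -4/3     -23/3 ]
[ 0      0  -227/23        -8 ]
[ 0      0        0  5621/227 ]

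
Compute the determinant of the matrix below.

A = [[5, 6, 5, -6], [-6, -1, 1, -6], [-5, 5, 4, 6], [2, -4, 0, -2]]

Forward elimination:
R2 <- R2 - (-6/5)*R1:  [     0   31/5      7  -66/5 ]
R3 <- R3 - (-1)*R1:  [  0  11   9   0 ]
R4 <- R4 - (2/5)*R1:  [     0  -32/5     -2    2/5 ]
R3 <- R3 - (55/31)*R2:  [       0        0  -106/31   726/31 ]
R4 <- R4 - (-32/31)*R2:  [       0        0   162/31  -410/31 ]
R4 <- R4 - (-81/53)*R3:  [       0        0        0  1196/53 ]
Upper-triangular form:
[ 5     6        5       -6 ]
[ 0  31/5        7    -66/5 ]
[ 0     0  -106/31   726/31 ]
[ 0     0        0  1196/53 ]
det(A) = (-1)^0 * (5) * (31/5) * (-106/31) * (1196/53) = -2392  (0 row swaps -> sign +1)

det(A) = -2392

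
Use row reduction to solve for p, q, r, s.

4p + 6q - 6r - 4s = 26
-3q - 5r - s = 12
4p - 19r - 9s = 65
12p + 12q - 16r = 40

Forward elimination on [A|b]:
R3 <- R3 - (1)*R1:  [   0   -6  -13   -5   39 ]
R4 <- R4 - (3)*R1:  [   0   -6    2   12  -38 ]
R3 <- R3 - (2)*R2:  [  0   0  -3  -3  15 ]
R4 <- R4 - (2)*R2:  [   0    0   12   14  -62 ]
R4 <- R4 - (-4)*R3:  [  0   0   0   2  -2 ]
Row echelon form:
[ 4   6  -6  -4  |  26 ]
[ 0  -3  -5  -1  |  12 ]
[ 0   0  -3  -3  |  15 ]
[ 0   0   0   2  |  -2 ]
Back-substitution:
s = (-2) / 2 = -1
r = (15 - (-3)*(-1)) / -3 = -4
q = (12 - (-5)*(-4) - (-1)*(-1)) / -3 = 3
p = (26 - (6)*(3) - (-6)*(-4) - (-4)*(-1)) / 4 = -5

(-5, 3, -4, -1)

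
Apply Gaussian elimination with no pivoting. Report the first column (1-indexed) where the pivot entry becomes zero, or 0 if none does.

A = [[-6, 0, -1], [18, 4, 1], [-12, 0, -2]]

first zero-pivot column = 3

Naive forward elimination:
R2 <- R2 - (-3)*R1:  [  0   4  -2 ]
R3 <- R3 - (2)*R1:  [ 0  0  0 ]
Matrix at this point:
[ -6  0  -1 ]
[  0  4  -2 ]
[  0  0   0 ]
Pivot entry (3,3) in the last row is zero and there are no rows below to swap with -> zero pivot in column 3 (A is singular).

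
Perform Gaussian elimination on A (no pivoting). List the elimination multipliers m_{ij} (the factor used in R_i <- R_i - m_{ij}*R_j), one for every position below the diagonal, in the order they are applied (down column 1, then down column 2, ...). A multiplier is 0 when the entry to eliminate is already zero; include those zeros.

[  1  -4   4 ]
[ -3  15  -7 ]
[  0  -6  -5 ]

Forward elimination:
R2 <- R2 - (-3)*R1:  [ 0  3  5 ]
R3: entry in column 1 is already 0 -> m_{31} = 0 (no row operation needed)
R3 <- R3 - (-2)*R2:  [ 0  0  5 ]
Multipliers (in order of application): m_{21} = -3, m_{31} = 0, m_{32} = -2

multipliers: -3, 0, -2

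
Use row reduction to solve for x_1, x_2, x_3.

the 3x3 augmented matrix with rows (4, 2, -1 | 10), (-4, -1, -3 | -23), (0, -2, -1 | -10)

Forward elimination on [A|b]:
R2 <- R2 - (-1)*R1:  [   0    1   -4  -13 ]
R3 <- R3 - (-2)*R2:  [   0    0   -9  -36 ]
Row echelon form:
[ 4  2  -1  |   10 ]
[ 0  1  -4  |  -13 ]
[ 0  0  -9  |  -36 ]
Back-substitution:
x_3 = (-36) / -9 = 4
x_2 = (-13 - (-4)*(4)) / 1 = 3
x_1 = (10 - (2)*(3) - (-1)*(4)) / 4 = 2

(2, 3, 4)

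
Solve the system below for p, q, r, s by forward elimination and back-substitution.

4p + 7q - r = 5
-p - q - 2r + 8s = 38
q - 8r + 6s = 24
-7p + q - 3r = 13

Forward elimination on [A|b]:
R2 <- R2 - (-1/4)*R1:  [     0    3/4   -9/4      8  157/4 ]
R4 <- R4 - (-7/4)*R1:  [     0   53/4  -19/4      0   87/4 ]
R3 <- R3 - (4/3)*R2:  [     0      0     -5  -14/3  -85/3 ]
R4 <- R4 - (53/3)*R2:  [       0        0       35   -424/3  -2015/3 ]
R4 <- R4 - (-7)*R3:  [    0     0     0  -174  -870 ]
Row echelon form:
[ 4    7    -1      0  |      5 ]
[ 0  3/4  -9/4      8  |  157/4 ]
[ 0    0    -5  -14/3  |  -85/3 ]
[ 0    0     0   -174  |   -870 ]
Back-substitution:
s = (-870) / -174 = 5
r = (-85/3 - (-14/3)*(5)) / -5 = 1
q = (157/4 - (-9/4)*(1) - (8)*(5)) / (3/4) = 2
p = (5 - (7)*(2) - (-1)*(1)) / 4 = -2

(-2, 2, 1, 5)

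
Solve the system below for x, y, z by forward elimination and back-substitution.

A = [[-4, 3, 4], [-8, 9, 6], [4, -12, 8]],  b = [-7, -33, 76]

Forward elimination on [A|b]:
R2 <- R2 - (2)*R1:  [   0    3   -2  -19 ]
R3 <- R3 - (-1)*R1:  [  0  -9  12  69 ]
R3 <- R3 - (-3)*R2:  [  0   0   6  12 ]
Row echelon form:
[ -4  3   4  |   -7 ]
[  0  3  -2  |  -19 ]
[  0  0   6  |   12 ]
Back-substitution:
z = (12) / 6 = 2
y = (-19 - (-2)*(2)) / 3 = -5
x = (-7 - (3)*(-5) - (4)*(2)) / -4 = 0

(0, -5, 2)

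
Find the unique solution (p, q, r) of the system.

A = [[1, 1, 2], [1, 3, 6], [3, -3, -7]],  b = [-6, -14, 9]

(-2, 2, -3)

Forward elimination on [A|b]:
R2 <- R2 - (1)*R1:  [  0   2   4  -8 ]
R3 <- R3 - (3)*R1:  [   0   -6  -13   27 ]
R3 <- R3 - (-3)*R2:  [  0   0  -1   3 ]
Row echelon form:
[ 1  1   2  |  -6 ]
[ 0  2   4  |  -8 ]
[ 0  0  -1  |   3 ]
Back-substitution:
r = (3) / -1 = -3
q = (-8 - (4)*(-3)) / 2 = 2
p = (-6 - (1)*(2) - (2)*(-3)) / 1 = -2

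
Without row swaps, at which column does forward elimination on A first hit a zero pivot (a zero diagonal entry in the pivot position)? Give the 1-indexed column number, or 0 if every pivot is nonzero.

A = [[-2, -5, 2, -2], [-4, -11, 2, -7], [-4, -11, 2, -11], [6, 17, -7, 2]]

first zero-pivot column = 3

Naive forward elimination:
R2 <- R2 - (2)*R1:  [  0  -1  -2  -3 ]
R3 <- R3 - (2)*R1:  [  0  -1  -2  -7 ]
R4 <- R4 - (-3)*R1:  [  0   2  -1  -4 ]
R3 <- R3 - (1)*R2:  [  0   0   0  -4 ]
R4 <- R4 - (-2)*R2:  [   0    0   -5  -10 ]
Matrix at this point:
[ -2  -5   2   -2 ]
[  0  -1  -2   -3 ]
[  0   0   0   -4 ]
[  0   0  -5  -10 ]
Pivot entry (3,3) is zero but row 4 has -5 in column 3 -> naive elimination stops; a row interchange (e.g. R3 <-> R4) would be required here.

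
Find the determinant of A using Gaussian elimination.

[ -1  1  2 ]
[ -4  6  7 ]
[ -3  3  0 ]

det(A) = 12

Forward elimination:
R2 <- R2 - (4)*R1:  [  0   2  -1 ]
R3 <- R3 - (3)*R1:  [  0   0  -6 ]
Upper-triangular form:
[ -1  1   2 ]
[  0  2  -1 ]
[  0  0  -6 ]
det(A) = (-1)^0 * (-1) * (2) * (-6) = 12  (0 row swaps -> sign +1)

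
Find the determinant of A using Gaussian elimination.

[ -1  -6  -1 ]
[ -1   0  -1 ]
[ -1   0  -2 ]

det(A) = 6

Forward elimination:
R2 <- R2 - (1)*R1:  [ 0  6  0 ]
R3 <- R3 - (1)*R1:  [  0   6  -1 ]
R3 <- R3 - (1)*R2:  [  0   0  -1 ]
Upper-triangular form:
[ -1  -6  -1 ]
[  0   6   0 ]
[  0   0  -1 ]
det(A) = (-1)^0 * (-1) * (6) * (-1) = 6  (0 row swaps -> sign +1)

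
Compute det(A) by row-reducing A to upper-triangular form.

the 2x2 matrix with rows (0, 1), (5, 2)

det(A) = -5

Forward elimination:
R1 <-> R2   (pivot in column 1 was zero)
[ 5  2 ]
[ 0  1 ]
Upper-triangular form:
[ 5  2 ]
[ 0  1 ]
det(A) = (-1)^1 * (5) * (1) = -5  (1 row swap -> sign -1)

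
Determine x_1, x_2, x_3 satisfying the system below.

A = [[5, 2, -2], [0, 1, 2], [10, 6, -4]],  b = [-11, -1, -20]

(-3, 1, -1)

Forward elimination on [A|b]:
R3 <- R3 - (2)*R1:  [ 0  2  0  2 ]
R3 <- R3 - (2)*R2:  [  0   0  -4   4 ]
Row echelon form:
[ 5  2  -2  |  -11 ]
[ 0  1   2  |   -1 ]
[ 0  0  -4  |    4 ]
Back-substitution:
x_3 = (4) / -4 = -1
x_2 = (-1 - (2)*(-1)) / 1 = 1
x_1 = (-11 - (2)*(1) - (-2)*(-1)) / 5 = -3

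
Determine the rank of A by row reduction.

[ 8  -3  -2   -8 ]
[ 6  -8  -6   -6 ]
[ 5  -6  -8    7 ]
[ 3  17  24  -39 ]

rank(A) = 3

Row reduction:
R2 <- R2 - (3/4)*R1:  [     0  -23/4   -9/2      0 ]
R3 <- R3 - (5/8)*R1:  [     0  -33/8  -27/4     12 ]
R4 <- R4 - (3/8)*R1:  [     0  145/8   99/4    -36 ]
R3 <- R3 - (33/46)*R2:  [      0       0  -81/23      12 ]
R4 <- R4 - (-145/46)*R2:  [      0       0  243/23     -36 ]
R4 <- R4 - (-3)*R3:  [ 0  0  0  0 ]
Row echelon form:
[ 8     -3      -2  -8 ]
[ 0  -23/4    -9/2   0 ]
[ 0      0  -81/23  12 ]
[ 0      0       0   0 ]
Nonzero rows / pivot columns: 3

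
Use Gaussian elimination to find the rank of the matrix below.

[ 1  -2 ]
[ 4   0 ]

Row reduction:
R2 <- R2 - (4)*R1:  [ 0  8 ]
Row echelon form:
[ 1  -2 ]
[ 0   8 ]
Nonzero rows / pivot columns: 2

rank(A) = 2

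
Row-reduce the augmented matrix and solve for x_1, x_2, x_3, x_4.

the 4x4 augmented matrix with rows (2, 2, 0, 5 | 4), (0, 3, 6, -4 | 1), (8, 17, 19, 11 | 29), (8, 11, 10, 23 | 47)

Forward elimination on [A|b]:
R3 <- R3 - (4)*R1:  [  0   9  19  -9  13 ]
R4 <- R4 - (4)*R1:  [  0   3  10   3  31 ]
R3 <- R3 - (3)*R2:  [  0   0   1   3  10 ]
R4 <- R4 - (1)*R2:  [  0   0   4   7  30 ]
R4 <- R4 - (4)*R3:  [   0    0    0   -5  -10 ]
Row echelon form:
[ 2  2  0   5  |    4 ]
[ 0  3  6  -4  |    1 ]
[ 0  0  1   3  |   10 ]
[ 0  0  0  -5  |  -10 ]
Back-substitution:
x_4 = (-10) / -5 = 2
x_3 = (10 - (3)*(2)) / 1 = 4
x_2 = (1 - (6)*(4) - (-4)*(2)) / 3 = -5
x_1 = (4 - (2)*(-5) - (5)*(2)) / 2 = 2

(2, -5, 4, 2)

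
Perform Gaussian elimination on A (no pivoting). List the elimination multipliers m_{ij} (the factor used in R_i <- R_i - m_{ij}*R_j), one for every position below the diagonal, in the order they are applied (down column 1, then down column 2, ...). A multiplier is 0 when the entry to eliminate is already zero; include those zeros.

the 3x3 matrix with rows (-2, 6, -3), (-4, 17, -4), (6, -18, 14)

Forward elimination:
R2 <- R2 - (2)*R1:  [ 0  5  2 ]
R3 <- R3 - (-3)*R1:  [ 0  0  5 ]
R3: entry in column 2 is already 0 -> m_{32} = 0 (no row operation needed)
Multipliers (in order of application): m_{21} = 2, m_{31} = -3, m_{32} = 0

multipliers: 2, -3, 0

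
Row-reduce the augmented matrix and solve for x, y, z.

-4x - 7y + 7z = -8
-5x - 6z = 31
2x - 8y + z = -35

Forward elimination on [A|b]:
R2 <- R2 - (5/4)*R1:  [     0   35/4  -59/4     41 ]
R3 <- R3 - (-1/2)*R1:  [     0  -23/2    9/2    -39 ]
R3 <- R3 - (-46/35)*R2:  [       0        0  -521/35   521/35 ]
Row echelon form:
[ -4    -7        7  |      -8 ]
[  0  35/4    -59/4  |      41 ]
[  0     0  -521/35  |  521/35 ]
Back-substitution:
z = (521/35) / (-521/35) = -1
y = (41 - (-59/4)*(-1)) / (35/4) = 3
x = (-8 - (-7)*(3) - (7)*(-1)) / -4 = -5

(-5, 3, -1)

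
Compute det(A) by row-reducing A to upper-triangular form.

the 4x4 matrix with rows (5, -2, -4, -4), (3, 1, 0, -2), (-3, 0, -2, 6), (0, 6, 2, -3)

Forward elimination:
R2 <- R2 - (3/5)*R1:  [    0  11/5  12/5   2/5 ]
R3 <- R3 - (-3/5)*R1:  [     0   -6/5  -22/5   18/5 ]
R3 <- R3 - (-6/11)*R2:  [      0       0  -34/11   42/11 ]
R4 <- R4 - (30/11)*R2:  [      0       0  -50/11  -45/11 ]
R4 <- R4 - (25/17)*R3:  [       0        0        0  -165/17 ]
Upper-triangular form:
[ 5    -2      -4       -4 ]
[ 0  11/5    12/5      2/5 ]
[ 0     0  -34/11    42/11 ]
[ 0     0       0  -165/17 ]
det(A) = (-1)^0 * (5) * (11/5) * (-34/11) * (-165/17) = 330  (0 row swaps -> sign +1)

det(A) = 330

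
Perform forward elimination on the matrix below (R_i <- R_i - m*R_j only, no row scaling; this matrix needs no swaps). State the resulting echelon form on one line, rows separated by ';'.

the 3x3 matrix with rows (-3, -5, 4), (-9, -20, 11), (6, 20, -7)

Forward elimination:
R2 <- R2 - (3)*R1:  [  0  -5  -1 ]
R3 <- R3 - (-2)*R1:  [  0  10   1 ]
R3 <- R3 - (-2)*R2:  [  0   0  -1 ]
Row echelon form:
[ -3  -5   4 ]
[  0  -5  -1 ]
[  0   0  -1 ]

REF = [-3 -5 4; 0 -5 -1; 0 0 -1]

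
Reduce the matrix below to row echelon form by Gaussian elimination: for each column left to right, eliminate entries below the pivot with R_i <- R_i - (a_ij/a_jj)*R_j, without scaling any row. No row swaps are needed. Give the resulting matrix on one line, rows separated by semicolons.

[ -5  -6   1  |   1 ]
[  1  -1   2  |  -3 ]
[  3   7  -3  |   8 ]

REF = [-5 -6 1 1; 0 -11/5 11/5 -14/5; 0 0 1 47/11]

Forward elimination:
R2 <- R2 - (-1/5)*R1:  [     0  -11/5   11/5  -14/5 ]
R3 <- R3 - (-3/5)*R1:  [     0   17/5  -12/5   43/5 ]
R3 <- R3 - (-17/11)*R2:  [     0      0      1  47/11 ]
Row echelon form:
[ -5     -6     1  |      1 ]
[  0  -11/5  11/5  |  -14/5 ]
[  0      0     1  |  47/11 ]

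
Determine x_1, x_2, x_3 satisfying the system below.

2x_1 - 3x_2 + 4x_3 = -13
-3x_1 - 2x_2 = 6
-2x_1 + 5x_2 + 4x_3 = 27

Forward elimination on [A|b]:
R2 <- R2 - (-3/2)*R1:  [     0  -13/2      6  -27/2 ]
R3 <- R3 - (-1)*R1:  [  0   2   8  14 ]
R3 <- R3 - (-4/13)*R2:  [      0       0  128/13  128/13 ]
Row echelon form:
[ 2     -3       4  |     -13 ]
[ 0  -13/2       6  |   -27/2 ]
[ 0      0  128/13  |  128/13 ]
Back-substitution:
x_3 = (128/13) / (128/13) = 1
x_2 = (-27/2 - (6)*(1)) / (-13/2) = 3
x_1 = (-13 - (-3)*(3) - (4)*(1)) / 2 = -4

(-4, 3, 1)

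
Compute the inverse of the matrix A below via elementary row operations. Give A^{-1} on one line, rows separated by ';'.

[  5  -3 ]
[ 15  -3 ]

Gauss-Jordan on [A | I]:
R1 <- (1/5)*R1:  [    1  -3/5  |   1/5     0 ]
R2 <- R2 - (15)*R1:  [  0   6  |  -3   1 ]
R2 <- (1/6)*R2:  [    0     1  |  -1/2   1/6 ]
R1 <- R1 - (-3/5)*R2:  [     1      0  |  -1/10   1/10 ]
Right block of [I | A^{-1}] is the inverse:
[ -1/10  1/10 ]
[  -1/2   1/6 ]

inverse = [-1/10 1/10; -1/2 1/6]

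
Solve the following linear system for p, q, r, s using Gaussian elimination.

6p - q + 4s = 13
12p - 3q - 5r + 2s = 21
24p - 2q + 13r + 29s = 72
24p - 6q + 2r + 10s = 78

(3, -3, 4, -2)

Forward elimination on [A|b]:
R2 <- R2 - (2)*R1:  [  0  -1  -5  -6  -5 ]
R3 <- R3 - (4)*R1:  [  0   2  13  13  20 ]
R4 <- R4 - (4)*R1:  [  0  -2   2  -6  26 ]
R3 <- R3 - (-2)*R2:  [  0   0   3   1  10 ]
R4 <- R4 - (2)*R2:  [  0   0  12   6  36 ]
R4 <- R4 - (4)*R3:  [  0   0   0   2  -4 ]
Row echelon form:
[ 6  -1   0   4  |  13 ]
[ 0  -1  -5  -6  |  -5 ]
[ 0   0   3   1  |  10 ]
[ 0   0   0   2  |  -4 ]
Back-substitution:
s = (-4) / 2 = -2
r = (10 - (1)*(-2)) / 3 = 4
q = (-5 - (-5)*(4) - (-6)*(-2)) / -1 = -3
p = (13 - (-1)*(-3) - (4)*(-2)) / 6 = 3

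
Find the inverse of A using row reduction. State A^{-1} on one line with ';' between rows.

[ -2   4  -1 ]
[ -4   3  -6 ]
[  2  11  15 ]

inverse = [111/20 -71/20 -21/20; 12/5 -7/5 -2/5; -5/2 3/2 1/2]

Gauss-Jordan on [A | I]:
R1 <- (1/-2)*R1:  [    1    -2   1/2  |  -1/2     0     0 ]
R2 <- R2 - (-4)*R1:  [  0  -5  -4  |  -2   1   0 ]
R3 <- R3 - (2)*R1:  [  0  15  14  |   1   0   1 ]
R2 <- (1/-5)*R2:  [    0     1   4/5  |   2/5  -1/5     0 ]
R1 <- R1 - (-2)*R2:  [     1      0  21/10  |   3/10   -2/5      0 ]
R3 <- R3 - (15)*R2:  [  0   0   2  |  -5   3   1 ]
R3 <- (1/2)*R3:  [    0     0     1  |  -5/2   3/2   1/2 ]
R1 <- R1 - (21/10)*R3:  [      1       0       0  |  111/20  -71/20  -21/20 ]
R2 <- R2 - (4/5)*R3:  [    0     1     0  |  12/5  -7/5  -2/5 ]
Right block of [I | A^{-1}] is the inverse:
[ 111/20  -71/20  -21/20 ]
[   12/5    -7/5    -2/5 ]
[   -5/2     3/2     1/2 ]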